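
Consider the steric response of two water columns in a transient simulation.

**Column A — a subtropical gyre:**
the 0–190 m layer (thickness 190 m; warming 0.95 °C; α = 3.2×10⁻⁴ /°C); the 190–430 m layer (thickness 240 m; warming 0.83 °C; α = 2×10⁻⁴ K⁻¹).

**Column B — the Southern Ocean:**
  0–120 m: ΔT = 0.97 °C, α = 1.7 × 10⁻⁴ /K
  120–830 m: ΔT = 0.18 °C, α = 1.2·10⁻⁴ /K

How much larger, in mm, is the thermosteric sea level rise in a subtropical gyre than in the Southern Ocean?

62 mm larger

A 0–190 m: 190 × 0.95 × 3.2×10⁻⁴ = 0.05776 m
A 0.83 × 240 × 2×10⁻⁴ = 0.03984 m
A total: 0.09760 m
B 1.7×10⁻⁴ × 0.97 × 120 = 0.019788 m
B Layer 2: 710 × 1.2×10⁻⁴ × 0.18 = 0.015336 m
B total: 0.035124 m
Difference: 0.09760 − 0.035124 = 0.062476 m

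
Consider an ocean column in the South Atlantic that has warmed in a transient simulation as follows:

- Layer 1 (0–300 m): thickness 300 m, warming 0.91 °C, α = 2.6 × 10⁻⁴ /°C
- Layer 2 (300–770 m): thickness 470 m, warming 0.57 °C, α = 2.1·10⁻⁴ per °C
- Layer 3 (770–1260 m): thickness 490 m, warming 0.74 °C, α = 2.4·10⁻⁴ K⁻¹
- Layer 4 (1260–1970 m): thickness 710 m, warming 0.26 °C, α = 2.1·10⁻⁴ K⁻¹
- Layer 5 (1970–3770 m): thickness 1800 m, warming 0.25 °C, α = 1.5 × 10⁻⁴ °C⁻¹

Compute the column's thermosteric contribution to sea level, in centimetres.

Layer 1: 300 × 2.6×10⁻⁴ × 0.91 = 0.07098 m
0.57 × 470 × 2.1×10⁻⁴ = 0.056259 m
770–1260 m: 2.4×10⁻⁴ × 490 × 0.74 = 0.087024 m
Layer 4: 2.1×10⁻⁴ × 710 × 0.26 = 0.038766 m
Layer 5: 1.5×10⁻⁴ × 1800 × 0.25 = 0.06750 m
Δh = 0.07098 + 0.056259 + 0.087024 + 0.038766 + 0.06750 = 0.320529 m

32 cm of thermosteric rise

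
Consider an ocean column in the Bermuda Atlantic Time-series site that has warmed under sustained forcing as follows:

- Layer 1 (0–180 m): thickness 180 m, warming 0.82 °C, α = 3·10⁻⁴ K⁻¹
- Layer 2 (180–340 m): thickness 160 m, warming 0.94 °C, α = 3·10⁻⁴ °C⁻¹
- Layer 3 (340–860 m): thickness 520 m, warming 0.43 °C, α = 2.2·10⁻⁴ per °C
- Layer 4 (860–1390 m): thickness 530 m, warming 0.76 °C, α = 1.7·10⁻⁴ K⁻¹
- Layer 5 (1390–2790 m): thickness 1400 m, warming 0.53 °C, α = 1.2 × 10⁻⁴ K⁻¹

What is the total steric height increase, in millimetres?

about 296 mm

Layer 1: 180 × 0.82 × 3×10⁻⁴ = 0.04428 m
3×10⁻⁴ × 0.94 × 160 = 0.04512 m
Layer 3: 0.43 × 2.2×10⁻⁴ × 520 = 0.049192 m
Layer 4: 530 × 1.7×10⁻⁴ × 0.76 = 0.068476 m
1390–2790 m: 0.53 × 1400 × 1.2×10⁻⁴ = 0.08904 m
Δh = 0.04428 + 0.04512 + 0.049192 + 0.068476 + 0.08904 = 0.296108 m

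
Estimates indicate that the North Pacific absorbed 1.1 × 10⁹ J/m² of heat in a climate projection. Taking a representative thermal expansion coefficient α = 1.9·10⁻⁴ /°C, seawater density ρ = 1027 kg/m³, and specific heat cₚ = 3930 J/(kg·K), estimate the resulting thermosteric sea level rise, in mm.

Δh = 51.8 mm

Δh = αQ/(ρcₚ) = 1.9×10⁻⁴ × 1.1×10⁹ / (1027 × 3930) ≈ 0.051783 m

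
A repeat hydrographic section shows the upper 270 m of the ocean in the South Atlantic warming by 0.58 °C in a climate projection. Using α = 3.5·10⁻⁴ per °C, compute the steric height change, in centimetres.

Δh = αΔT·H = 3.5×10⁻⁴ × 0.58 × 270 = 0.05481 m

Δh ≈ 5.5 cm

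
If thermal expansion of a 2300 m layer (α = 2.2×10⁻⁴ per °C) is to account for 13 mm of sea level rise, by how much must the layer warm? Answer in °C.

ΔT = Δh/(αH) = 0.013 / (2.2×10⁻⁴ × 2300) ≈ 0.02569 °C

ΔT ≈ 0.026 °C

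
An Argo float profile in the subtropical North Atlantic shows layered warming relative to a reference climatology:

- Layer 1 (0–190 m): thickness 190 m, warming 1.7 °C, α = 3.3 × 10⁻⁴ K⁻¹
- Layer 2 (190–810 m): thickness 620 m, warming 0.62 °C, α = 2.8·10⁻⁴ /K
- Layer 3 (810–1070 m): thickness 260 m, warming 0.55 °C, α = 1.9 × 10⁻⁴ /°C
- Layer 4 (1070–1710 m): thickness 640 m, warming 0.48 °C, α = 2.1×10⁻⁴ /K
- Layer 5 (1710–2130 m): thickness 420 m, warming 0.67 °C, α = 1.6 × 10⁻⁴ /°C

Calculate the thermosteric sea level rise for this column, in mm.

1.7 × 190 × 3.3×10⁻⁴ = 0.10659 m
190–810 m: 620 × 2.8×10⁻⁴ × 0.62 = 0.107632 m
0.55 × 1.9×10⁻⁴ × 260 = 0.02717 m
Layer 4: 0.48 × 2.1×10⁻⁴ × 640 = 0.064512 m
Layer 5: 0.67 × 1.6×10⁻⁴ × 420 = 0.045024 m
Δh = 0.10659 + 0.107632 + 0.02717 + 0.064512 + 0.045024 = 0.350928 m ≈ 351 mm

Δh ≈ 351 mm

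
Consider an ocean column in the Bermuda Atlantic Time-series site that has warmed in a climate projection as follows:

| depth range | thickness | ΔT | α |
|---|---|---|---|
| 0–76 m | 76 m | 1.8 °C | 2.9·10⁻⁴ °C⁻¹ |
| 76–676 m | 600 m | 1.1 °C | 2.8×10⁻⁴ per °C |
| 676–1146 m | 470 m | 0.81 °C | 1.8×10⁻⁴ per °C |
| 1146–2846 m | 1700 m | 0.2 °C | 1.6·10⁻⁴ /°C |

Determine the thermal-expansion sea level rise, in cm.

Layer 1: 2.9×10⁻⁴ × 1.8 × 76 = 0.039672 m
2.8×10⁻⁴ × 1.1 × 600 = 0.18480 m
1.8×10⁻⁴ × 0.81 × 470 = 0.068526 m
1146–2846 m: 1700 × 1.6×10⁻⁴ × 0.2 = 0.05440 m
Δh = 0.039672 + 0.18480 + 0.068526 + 0.05440 = 0.347398 m

34.7 cm of thermosteric rise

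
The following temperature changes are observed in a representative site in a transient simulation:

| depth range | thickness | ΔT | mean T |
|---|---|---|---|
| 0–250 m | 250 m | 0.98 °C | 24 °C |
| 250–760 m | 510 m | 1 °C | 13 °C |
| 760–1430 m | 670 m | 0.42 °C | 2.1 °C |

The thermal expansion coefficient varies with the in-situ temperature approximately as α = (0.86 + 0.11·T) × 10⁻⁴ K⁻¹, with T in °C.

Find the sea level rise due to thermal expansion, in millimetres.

Layer 1: α = (0.86 + 0.11×24)×10⁻⁴ = 3.5×10⁻⁴ K⁻¹
Layer 2: α = (0.86 + 0.11×13)×10⁻⁴ = 2.29×10⁻⁴ K⁻¹
Layer 3: α = (0.86 + 0.11×2.1)×10⁻⁴ = 1.091×10⁻⁴ K⁻¹
0–250 m: 3.5×10⁻⁴ × 250 × 0.98 = 0.08575 m
250–760 m: 1 × 510 × 2.29×10⁻⁴ = 0.11679 m
760–1430 m: 670 × 0.42 × 1.091×10⁻⁴ = 0.03070074 m
Δh = 0.08575 + 0.11679 + 0.03070074 = 0.23324074 m

230 mm of thermosteric rise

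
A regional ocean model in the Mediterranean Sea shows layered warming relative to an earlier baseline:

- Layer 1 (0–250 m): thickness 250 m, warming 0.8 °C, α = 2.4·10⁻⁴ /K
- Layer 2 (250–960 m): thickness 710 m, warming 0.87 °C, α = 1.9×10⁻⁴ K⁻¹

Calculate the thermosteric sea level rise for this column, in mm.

about 165 mm

2.4×10⁻⁴ × 0.8 × 250 = 0.04800 m
250–960 m: 710 × 1.9×10⁻⁴ × 0.87 = 0.117363 m
Δh = 0.04800 + 0.117363 = 0.165363 m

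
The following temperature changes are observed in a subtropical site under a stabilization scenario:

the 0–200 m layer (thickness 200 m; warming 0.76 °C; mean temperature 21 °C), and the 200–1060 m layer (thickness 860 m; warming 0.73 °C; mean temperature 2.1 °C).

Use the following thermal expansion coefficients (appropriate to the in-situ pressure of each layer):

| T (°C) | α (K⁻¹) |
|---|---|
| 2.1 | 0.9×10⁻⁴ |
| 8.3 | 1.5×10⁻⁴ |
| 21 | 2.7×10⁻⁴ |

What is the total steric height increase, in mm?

Layer 1 at 21 °C → α = 2.7×10⁻⁴ K⁻¹
Layer 2 at 2.1 °C → α = 0.9×10⁻⁴ K⁻¹
Layer 1: 200 × 2.7×10⁻⁴ × 0.76 = 0.04104 m
0.9×10⁻⁴ × 0.73 × 860 = 0.056502 m
Δh = 0.04104 + 0.056502 = 0.097542 m ≈ 97.5 mm

Δh = 97.5 mm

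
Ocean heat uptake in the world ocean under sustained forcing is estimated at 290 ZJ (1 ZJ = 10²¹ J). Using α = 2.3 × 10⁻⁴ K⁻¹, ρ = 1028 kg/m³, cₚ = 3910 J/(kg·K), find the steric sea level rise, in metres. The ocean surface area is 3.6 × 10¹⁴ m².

0.0461 m

Per unit area: Q = 290×10²¹ / (3.6×10¹⁴) ≈ 8.056×10⁸ J/m²
Δh = αQ/(ρcₚ) = 2.3×10⁻⁴ × 8.056×10⁸ / (1028 × 3910) ≈ 0.046098 m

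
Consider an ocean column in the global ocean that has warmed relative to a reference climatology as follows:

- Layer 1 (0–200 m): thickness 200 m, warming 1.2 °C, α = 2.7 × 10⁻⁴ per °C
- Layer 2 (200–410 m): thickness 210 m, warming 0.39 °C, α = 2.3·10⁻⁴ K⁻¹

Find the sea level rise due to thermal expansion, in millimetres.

Layer 1: 1.2 × 2.7×10⁻⁴ × 200 = 0.06480 m
2.3×10⁻⁴ × 210 × 0.39 = 0.018837 m
Δh = 0.06480 + 0.018837 = 0.083637 m ≈ 83.6 mm

about 83.6 mm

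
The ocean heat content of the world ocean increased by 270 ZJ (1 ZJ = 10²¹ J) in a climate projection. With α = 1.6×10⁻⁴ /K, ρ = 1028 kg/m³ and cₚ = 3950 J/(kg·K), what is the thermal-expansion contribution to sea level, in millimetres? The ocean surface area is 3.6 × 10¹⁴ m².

Per unit area: Q = 270×10²¹ / (3.6×10¹⁴) = 7.5×10⁸ J/m²
Δh = αQ/(ρcₚ) = 1.6×10⁻⁴ × 7.5×10⁸ / (1028 × 3950) ≈ 0.029552 m

Δh = 29.6 mm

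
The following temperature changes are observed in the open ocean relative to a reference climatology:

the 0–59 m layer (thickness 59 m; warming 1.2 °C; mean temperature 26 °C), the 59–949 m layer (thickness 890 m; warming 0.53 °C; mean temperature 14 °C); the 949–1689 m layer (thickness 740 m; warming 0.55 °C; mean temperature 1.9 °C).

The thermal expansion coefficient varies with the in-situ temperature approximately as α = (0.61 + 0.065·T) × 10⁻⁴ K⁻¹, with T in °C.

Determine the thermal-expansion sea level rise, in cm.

Layer 1: α = (0.61 + 0.065×26)×10⁻⁴ = 2.3×10⁻⁴ K⁻¹
Layer 2: α = (0.61 + 0.065×14)×10⁻⁴ = 1.52×10⁻⁴ K⁻¹
Layer 3: α = (0.61 + 0.065×1.9)×10⁻⁴ = 0.7335×10⁻⁴ K⁻¹
Layer 1: 1.2 × 2.3×10⁻⁴ × 59 = 0.016284 m
Layer 2: 890 × 1.52×10⁻⁴ × 0.53 = 0.0716984 m
Layer 3: 0.55 × 740 × 0.7335×10⁻⁴ = 0.02985345 m
Δh = 0.016284 + 0.0716984 + 0.02985345 = 0.11783585 m

about 11.8 cm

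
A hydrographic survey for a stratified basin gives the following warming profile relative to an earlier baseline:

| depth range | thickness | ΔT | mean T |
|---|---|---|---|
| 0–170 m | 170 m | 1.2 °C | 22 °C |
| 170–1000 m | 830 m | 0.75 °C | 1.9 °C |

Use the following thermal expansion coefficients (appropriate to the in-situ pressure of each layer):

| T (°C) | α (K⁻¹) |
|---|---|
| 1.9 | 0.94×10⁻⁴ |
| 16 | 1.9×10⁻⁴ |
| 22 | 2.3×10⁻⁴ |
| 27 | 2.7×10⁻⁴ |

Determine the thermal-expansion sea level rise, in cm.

10.5 cm

Layer 1 at 22 °C → α = 2.3×10⁻⁴ K⁻¹
Layer 2 at 1.9 °C → α = 0.94×10⁻⁴ K⁻¹
0–170 m: 1.2 × 2.3×10⁻⁴ × 170 = 0.04692 m
170–1000 m: 0.75 × 830 × 0.94×10⁻⁴ = 0.058515 m
Δh = 0.04692 + 0.058515 = 0.105435 m ≈ 10.5 cm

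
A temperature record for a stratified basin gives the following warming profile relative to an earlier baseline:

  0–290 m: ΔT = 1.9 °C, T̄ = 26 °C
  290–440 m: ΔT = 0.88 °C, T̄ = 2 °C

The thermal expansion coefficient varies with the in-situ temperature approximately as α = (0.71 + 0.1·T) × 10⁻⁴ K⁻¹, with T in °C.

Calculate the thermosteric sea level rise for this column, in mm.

194 mm

Layer 1: α = (0.71 + 0.1×26)×10⁻⁴ = 3.31×10⁻⁴ K⁻¹
Layer 2: α = (0.71 + 0.1×2)×10⁻⁴ = 0.91×10⁻⁴ K⁻¹
0–290 m: 3.31×10⁻⁴ × 290 × 1.9 = 0.182381 m
0.91×10⁻⁴ × 0.88 × 150 = 0.012012 m
Δh = 0.182381 + 0.012012 = 0.194393 m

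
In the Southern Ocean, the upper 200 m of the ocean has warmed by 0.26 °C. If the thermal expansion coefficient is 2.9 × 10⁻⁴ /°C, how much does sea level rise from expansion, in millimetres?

Δh = αΔT·H = 2.9×10⁻⁴ × 0.26 × 200 = 0.01508 m

Δh ≈ 15.1 mm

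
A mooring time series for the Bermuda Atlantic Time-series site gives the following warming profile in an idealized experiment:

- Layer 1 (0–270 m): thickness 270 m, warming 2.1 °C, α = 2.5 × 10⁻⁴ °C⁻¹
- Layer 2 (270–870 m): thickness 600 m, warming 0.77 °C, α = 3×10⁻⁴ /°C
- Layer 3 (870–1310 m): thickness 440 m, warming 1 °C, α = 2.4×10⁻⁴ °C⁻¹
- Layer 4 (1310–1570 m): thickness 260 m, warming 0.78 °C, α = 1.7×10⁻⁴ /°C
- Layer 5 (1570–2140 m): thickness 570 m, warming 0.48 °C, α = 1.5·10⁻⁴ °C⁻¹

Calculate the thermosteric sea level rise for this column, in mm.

Δh = 460 mm

270 × 2.5×10⁻⁴ × 2.1 = 0.14175 m
600 × 0.77 × 3×10⁻⁴ = 0.13860 m
870–1310 m: 1 × 2.4×10⁻⁴ × 440 = 0.10560 m
1310–1570 m: 260 × 1.7×10⁻⁴ × 0.78 = 0.034476 m
1570–2140 m: 1.5×10⁻⁴ × 570 × 0.48 = 0.04104 m
Δh = 0.14175 + 0.13860 + 0.10560 + 0.034476 + 0.04104 = 0.461466 m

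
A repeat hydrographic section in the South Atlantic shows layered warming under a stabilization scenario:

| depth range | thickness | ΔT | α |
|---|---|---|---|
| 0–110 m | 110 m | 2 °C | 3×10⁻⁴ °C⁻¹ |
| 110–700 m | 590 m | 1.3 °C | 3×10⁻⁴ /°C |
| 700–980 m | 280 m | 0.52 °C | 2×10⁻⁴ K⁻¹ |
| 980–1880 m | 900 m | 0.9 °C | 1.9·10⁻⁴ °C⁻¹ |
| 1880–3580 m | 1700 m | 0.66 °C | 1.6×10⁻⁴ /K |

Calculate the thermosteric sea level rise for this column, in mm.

about 659 mm

Layer 1: 3×10⁻⁴ × 2 × 110 = 0.06600 m
110–700 m: 590 × 3×10⁻⁴ × 1.3 = 0.23010 m
700–980 m: 280 × 2×10⁻⁴ × 0.52 = 0.02912 m
980–1880 m: 1.9×10⁻⁴ × 900 × 0.9 = 0.15390 m
1.6×10⁻⁴ × 1700 × 0.66 = 0.17952 m
Δh = 0.06600 + 0.23010 + 0.02912 + 0.15390 + 0.17952 = 0.65864 m ≈ 659 mm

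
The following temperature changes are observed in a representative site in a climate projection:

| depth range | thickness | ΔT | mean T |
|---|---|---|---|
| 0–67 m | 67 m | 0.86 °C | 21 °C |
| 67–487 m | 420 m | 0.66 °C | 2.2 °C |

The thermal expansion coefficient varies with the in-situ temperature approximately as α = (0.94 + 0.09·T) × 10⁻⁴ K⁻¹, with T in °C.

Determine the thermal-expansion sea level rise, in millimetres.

Δh = 47.9 mm

Layer 1: α = (0.94 + 0.09×21)×10⁻⁴ = 2.83×10⁻⁴ K⁻¹
Layer 2: α = (0.94 + 0.09×2.2)×10⁻⁴ = 1.138×10⁻⁴ K⁻¹
0–67 m: 2.83×10⁻⁴ × 67 × 0.86 = 0.01630646 m
0.66 × 1.138×10⁻⁴ × 420 = 0.03154536 m
Δh = 0.01630646 + 0.03154536 = 0.04785182 m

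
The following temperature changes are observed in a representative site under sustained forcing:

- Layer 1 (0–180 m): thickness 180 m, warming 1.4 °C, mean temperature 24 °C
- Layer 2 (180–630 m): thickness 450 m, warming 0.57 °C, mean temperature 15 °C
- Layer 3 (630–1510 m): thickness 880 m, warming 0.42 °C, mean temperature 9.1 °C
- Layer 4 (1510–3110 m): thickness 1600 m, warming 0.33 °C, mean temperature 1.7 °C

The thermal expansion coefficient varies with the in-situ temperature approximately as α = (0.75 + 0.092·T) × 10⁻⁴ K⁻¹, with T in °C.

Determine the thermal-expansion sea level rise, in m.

Δh ≈ 0.236 m

Layer 1: α = (0.75 + 0.092×24)×10⁻⁴ = 2.958×10⁻⁴ K⁻¹
Layer 2: α = (0.75 + 0.092×15)×10⁻⁴ = 2.13×10⁻⁴ K⁻¹
Layer 3: α = (0.75 + 0.092×9.1)×10⁻⁴ = 1.5872×10⁻⁴ K⁻¹
Layer 4: α = (0.75 + 0.092×1.7)×10⁻⁴ = 0.9064×10⁻⁴ K⁻¹
0–180 m: 2.958×10⁻⁴ × 180 × 1.4 = 0.0745416 m
180–630 m: 0.57 × 2.13×10⁻⁴ × 450 = 0.0546345 m
880 × 0.42 × 1.5872×10⁻⁴ = 0.058662912 m
0.33 × 1600 × 0.9064×10⁻⁴ = 0.04785792 m
Δh = 0.0745416 + 0.0546345 + 0.058662912 + 0.04785792 = 0.235696932 m ≈ 0.236 m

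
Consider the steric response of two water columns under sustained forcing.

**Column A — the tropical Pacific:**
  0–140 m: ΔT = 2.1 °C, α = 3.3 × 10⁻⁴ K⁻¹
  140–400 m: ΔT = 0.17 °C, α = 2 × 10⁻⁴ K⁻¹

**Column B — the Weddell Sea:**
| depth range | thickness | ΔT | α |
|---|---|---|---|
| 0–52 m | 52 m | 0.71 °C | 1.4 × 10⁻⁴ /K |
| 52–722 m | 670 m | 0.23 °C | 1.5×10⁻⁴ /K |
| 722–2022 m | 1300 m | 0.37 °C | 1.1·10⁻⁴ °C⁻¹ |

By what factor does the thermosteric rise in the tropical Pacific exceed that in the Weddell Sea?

A 2.1 × 3.3×10⁻⁴ × 140 = 0.09702 m
A Layer 2: 260 × 0.17 × 2×10⁻⁴ = 0.00884 m
A total: 0.10586 m
B 1.4×10⁻⁴ × 0.71 × 52 = 0.0051688 m
B 1.5×10⁻⁴ × 0.23 × 670 = 0.023115 m
B 722–2022 m: 1300 × 0.37 × 1.1×10⁻⁴ = 0.05291 m
B total: 0.0811938 m
Ratio: 0.10586 / 0.0811938 ≈ 1.304

a factor of 1.3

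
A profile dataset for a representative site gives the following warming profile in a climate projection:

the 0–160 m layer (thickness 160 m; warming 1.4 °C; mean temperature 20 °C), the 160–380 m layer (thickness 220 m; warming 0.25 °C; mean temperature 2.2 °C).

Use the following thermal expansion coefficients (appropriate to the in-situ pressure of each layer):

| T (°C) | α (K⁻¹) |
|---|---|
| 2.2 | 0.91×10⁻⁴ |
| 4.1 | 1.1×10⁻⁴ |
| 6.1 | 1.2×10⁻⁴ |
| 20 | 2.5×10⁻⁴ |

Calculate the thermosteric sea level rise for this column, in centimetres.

6.10 cm

Layer 1 at 20 °C → α = 2.5×10⁻⁴ K⁻¹
Layer 2 at 2.2 °C → α = 0.91×10⁻⁴ K⁻¹
Layer 1: 160 × 1.4 × 2.5×10⁻⁴ = 0.05600 m
0.91×10⁻⁴ × 0.25 × 220 = 0.005005 m
Δh = 0.05600 + 0.005005 = 0.061005 m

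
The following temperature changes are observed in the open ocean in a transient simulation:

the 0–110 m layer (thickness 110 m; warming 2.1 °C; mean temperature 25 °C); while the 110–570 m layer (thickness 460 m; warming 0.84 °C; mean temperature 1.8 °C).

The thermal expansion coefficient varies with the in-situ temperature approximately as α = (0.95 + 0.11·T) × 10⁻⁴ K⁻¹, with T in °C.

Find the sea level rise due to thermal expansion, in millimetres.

Layer 1: α = (0.95 + 0.11×25)×10⁻⁴ = 3.7×10⁻⁴ K⁻¹
Layer 2: α = (0.95 + 0.11×1.8)×10⁻⁴ = 1.148×10⁻⁴ K⁻¹
2.1 × 3.7×10⁻⁴ × 110 = 0.08547 m
1.148×10⁻⁴ × 460 × 0.84 = 0.04435872 m
Δh = 0.08547 + 0.04435872 = 0.12982872 m

Δh ≈ 130 mm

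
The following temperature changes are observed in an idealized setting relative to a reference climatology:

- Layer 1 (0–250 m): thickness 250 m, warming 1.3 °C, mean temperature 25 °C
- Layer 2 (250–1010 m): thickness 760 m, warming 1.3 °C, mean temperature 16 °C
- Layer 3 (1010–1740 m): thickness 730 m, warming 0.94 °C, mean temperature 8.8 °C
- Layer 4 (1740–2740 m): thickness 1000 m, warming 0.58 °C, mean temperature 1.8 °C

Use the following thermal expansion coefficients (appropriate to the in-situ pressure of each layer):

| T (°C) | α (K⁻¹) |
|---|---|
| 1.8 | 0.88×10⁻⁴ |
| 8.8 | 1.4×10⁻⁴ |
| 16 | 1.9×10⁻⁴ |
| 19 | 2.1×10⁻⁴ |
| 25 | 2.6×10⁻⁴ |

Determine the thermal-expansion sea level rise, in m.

Layer 1 at 25 °C → α = 2.6×10⁻⁴ K⁻¹
Layer 2 at 16 °C → α = 1.9×10⁻⁴ K⁻¹
Layer 3 at 8.8 °C → α = 1.4×10⁻⁴ K⁻¹
Layer 4 at 1.8 °C → α = 0.88×10⁻⁴ K⁻¹
0–250 m: 250 × 2.6×10⁻⁴ × 1.3 = 0.08450 m
250–1010 m: 1.3 × 760 × 1.9×10⁻⁴ = 0.18772 m
1.4×10⁻⁴ × 0.94 × 730 = 0.096068 m
Layer 4: 1000 × 0.58 × 0.88×10⁻⁴ = 0.05104 m
Δh = 0.08450 + 0.18772 + 0.096068 + 0.05104 = 0.419328 m ≈ 0.419 m

0.419 m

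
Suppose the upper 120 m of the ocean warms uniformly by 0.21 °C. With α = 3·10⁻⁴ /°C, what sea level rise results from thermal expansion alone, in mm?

Δh = αΔT·H = 3×10⁻⁴ × 0.21 × 120 = 0.00756 m

about 7.6 mm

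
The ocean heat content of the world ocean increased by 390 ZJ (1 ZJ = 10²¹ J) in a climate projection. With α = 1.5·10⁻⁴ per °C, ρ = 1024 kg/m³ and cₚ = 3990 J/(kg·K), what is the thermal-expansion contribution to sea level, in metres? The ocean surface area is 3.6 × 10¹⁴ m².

Per unit area: Q = 390×10²¹ / (3.6×10¹⁴) ≈ 1.083×10⁹ J/m²
Δh = αQ/(ρcₚ) = 1.5×10⁻⁴ × 1.083×10⁹ / (1024 × 3990) ≈ 0.03976 m

0.0398 m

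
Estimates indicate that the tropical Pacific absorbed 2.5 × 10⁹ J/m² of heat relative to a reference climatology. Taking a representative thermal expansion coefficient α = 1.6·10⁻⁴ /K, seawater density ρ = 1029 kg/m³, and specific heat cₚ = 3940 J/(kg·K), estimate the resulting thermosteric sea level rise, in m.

Δh = αQ/(ρcₚ) = 1.6×10⁻⁴ × 2.5×10⁹ / (1029 × 3940) ≈ 0.098662 m

Δh ≈ 0.0987 m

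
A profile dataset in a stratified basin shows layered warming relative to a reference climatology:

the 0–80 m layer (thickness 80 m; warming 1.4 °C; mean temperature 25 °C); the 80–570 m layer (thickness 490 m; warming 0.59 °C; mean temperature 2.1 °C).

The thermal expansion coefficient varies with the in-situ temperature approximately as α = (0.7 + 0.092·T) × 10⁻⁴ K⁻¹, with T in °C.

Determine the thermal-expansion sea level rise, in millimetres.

Layer 1: α = (0.7 + 0.092×25)×10⁻⁴ = 3×10⁻⁴ K⁻¹
Layer 2: α = (0.7 + 0.092×2.1)×10⁻⁴ = 0.8932×10⁻⁴ K⁻¹
Layer 1: 1.4 × 3×10⁻⁴ × 80 = 0.03360 m
80–570 m: 490 × 0.8932×10⁻⁴ × 0.59 = 0.025822412 m
Δh = 0.03360 + 0.025822412 = 0.059422412 m ≈ 59.4 mm

59.4 mm of thermosteric rise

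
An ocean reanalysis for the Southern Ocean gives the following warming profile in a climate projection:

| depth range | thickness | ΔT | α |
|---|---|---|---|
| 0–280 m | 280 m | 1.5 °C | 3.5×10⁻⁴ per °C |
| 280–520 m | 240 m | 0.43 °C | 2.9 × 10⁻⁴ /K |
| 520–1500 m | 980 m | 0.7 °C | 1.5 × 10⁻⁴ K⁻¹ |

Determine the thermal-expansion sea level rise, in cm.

0–280 m: 3.5×10⁻⁴ × 1.5 × 280 = 0.14700 m
240 × 2.9×10⁻⁴ × 0.43 = 0.029928 m
0.7 × 1.5×10⁻⁴ × 980 = 0.10290 m
Δh = 0.14700 + 0.029928 + 0.10290 = 0.279828 m ≈ 28.0 cm

28.0 cm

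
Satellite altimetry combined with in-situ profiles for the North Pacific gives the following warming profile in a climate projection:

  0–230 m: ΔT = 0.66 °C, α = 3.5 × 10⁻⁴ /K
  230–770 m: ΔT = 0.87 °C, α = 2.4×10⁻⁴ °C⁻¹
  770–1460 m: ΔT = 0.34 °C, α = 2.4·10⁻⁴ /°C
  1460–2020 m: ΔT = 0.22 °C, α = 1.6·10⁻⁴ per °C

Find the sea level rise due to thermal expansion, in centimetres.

about 24 cm

3.5×10⁻⁴ × 0.66 × 230 = 0.05313 m
230–770 m: 2.4×10⁻⁴ × 540 × 0.87 = 0.112752 m
770–1460 m: 690 × 0.34 × 2.4×10⁻⁴ = 0.056304 m
560 × 0.22 × 1.6×10⁻⁴ = 0.019712 m
Δh = 0.05313 + 0.112752 + 0.056304 + 0.019712 = 0.241898 m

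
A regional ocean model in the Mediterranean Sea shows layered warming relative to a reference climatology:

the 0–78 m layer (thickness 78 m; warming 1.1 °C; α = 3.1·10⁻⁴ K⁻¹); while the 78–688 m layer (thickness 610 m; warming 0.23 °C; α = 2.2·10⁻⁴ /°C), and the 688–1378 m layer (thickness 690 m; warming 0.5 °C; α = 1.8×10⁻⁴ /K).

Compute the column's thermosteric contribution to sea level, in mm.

Layer 1: 3.1×10⁻⁴ × 78 × 1.1 = 0.026598 m
Layer 2: 0.23 × 610 × 2.2×10⁻⁴ = 0.030866 m
Layer 3: 1.8×10⁻⁴ × 690 × 0.5 = 0.06210 m
Δh = 0.026598 + 0.030866 + 0.06210 = 0.119564 m ≈ 120 mm

about 120 mm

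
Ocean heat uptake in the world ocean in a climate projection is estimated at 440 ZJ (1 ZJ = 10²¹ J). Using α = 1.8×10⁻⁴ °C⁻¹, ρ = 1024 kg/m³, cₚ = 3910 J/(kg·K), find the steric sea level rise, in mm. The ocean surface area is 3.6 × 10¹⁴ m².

54.9 mm of thermosteric rise

Per unit area: Q = 440×10²¹ / (3.6×10¹⁴) ≈ 1.222×10⁹ J/m²
Δh = αQ/(ρcₚ) = 1.8×10⁻⁴ × 1.222×10⁹ / (1024 × 3910) ≈ 0.054937 m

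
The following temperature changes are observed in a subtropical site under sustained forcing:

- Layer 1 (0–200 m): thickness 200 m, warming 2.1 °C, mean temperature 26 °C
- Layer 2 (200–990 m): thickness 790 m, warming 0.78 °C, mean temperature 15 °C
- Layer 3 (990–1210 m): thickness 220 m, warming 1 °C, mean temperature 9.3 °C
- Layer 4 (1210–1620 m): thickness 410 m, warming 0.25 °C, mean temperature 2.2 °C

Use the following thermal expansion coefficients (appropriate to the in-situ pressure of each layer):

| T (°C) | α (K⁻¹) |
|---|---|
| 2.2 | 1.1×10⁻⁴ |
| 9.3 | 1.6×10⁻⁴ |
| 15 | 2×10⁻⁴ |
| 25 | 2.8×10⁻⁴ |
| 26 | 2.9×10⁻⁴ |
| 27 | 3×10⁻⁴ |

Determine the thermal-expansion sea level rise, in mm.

290 mm of thermosteric rise

Layer 1 at 26 °C → α = 2.9×10⁻⁴ K⁻¹
Layer 2 at 15 °C → α = 2×10⁻⁴ K⁻¹
Layer 3 at 9.3 °C → α = 1.6×10⁻⁴ K⁻¹
Layer 4 at 2.2 °C → α = 1.1×10⁻⁴ K⁻¹
Layer 1: 200 × 2.9×10⁻⁴ × 2.1 = 0.12180 m
790 × 2×10⁻⁴ × 0.78 = 0.12324 m
1 × 1.6×10⁻⁴ × 220 = 0.03520 m
Layer 4: 0.25 × 1.1×10⁻⁴ × 410 = 0.011275 m
Δh = 0.12180 + 0.12324 + 0.03520 + 0.011275 = 0.291515 m ≈ 290 mm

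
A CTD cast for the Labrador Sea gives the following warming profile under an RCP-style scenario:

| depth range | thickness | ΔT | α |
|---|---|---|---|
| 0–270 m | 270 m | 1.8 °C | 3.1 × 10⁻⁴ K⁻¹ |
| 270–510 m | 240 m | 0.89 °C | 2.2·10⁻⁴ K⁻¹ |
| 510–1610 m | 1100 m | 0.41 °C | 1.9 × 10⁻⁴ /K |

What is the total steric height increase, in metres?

0.283 m

1.8 × 3.1×10⁻⁴ × 270 = 0.15066 m
0.89 × 240 × 2.2×10⁻⁴ = 0.046992 m
510–1610 m: 0.41 × 1.9×10⁻⁴ × 1100 = 0.08569 m
Δh = 0.15066 + 0.046992 + 0.08569 = 0.283342 m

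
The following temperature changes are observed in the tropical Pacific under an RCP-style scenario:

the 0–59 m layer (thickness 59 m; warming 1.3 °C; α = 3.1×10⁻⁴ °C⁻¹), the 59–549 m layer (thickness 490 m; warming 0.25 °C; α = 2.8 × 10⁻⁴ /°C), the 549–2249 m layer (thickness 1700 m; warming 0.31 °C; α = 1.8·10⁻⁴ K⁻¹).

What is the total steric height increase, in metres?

about 0.153 m

59 × 1.3 × 3.1×10⁻⁴ = 0.023777 m
Layer 2: 2.8×10⁻⁴ × 0.25 × 490 = 0.03430 m
Layer 3: 1.8×10⁻⁴ × 1700 × 0.31 = 0.09486 m
Δh = 0.023777 + 0.03430 + 0.09486 = 0.152937 m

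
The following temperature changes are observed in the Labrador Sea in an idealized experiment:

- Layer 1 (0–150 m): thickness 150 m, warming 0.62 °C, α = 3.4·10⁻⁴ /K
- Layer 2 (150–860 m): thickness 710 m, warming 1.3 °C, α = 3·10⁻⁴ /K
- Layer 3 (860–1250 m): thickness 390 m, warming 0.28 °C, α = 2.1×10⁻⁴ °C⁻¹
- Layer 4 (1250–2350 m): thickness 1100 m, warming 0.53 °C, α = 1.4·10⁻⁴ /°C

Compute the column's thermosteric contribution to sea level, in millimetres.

413 mm of thermosteric rise

0.62 × 150 × 3.4×10⁻⁴ = 0.03162 m
150–860 m: 710 × 1.3 × 3×10⁻⁴ = 0.27690 m
390 × 0.28 × 2.1×10⁻⁴ = 0.022932 m
0.53 × 1.4×10⁻⁴ × 1100 = 0.08162 m
Δh = 0.03162 + 0.27690 + 0.022932 + 0.08162 = 0.413072 m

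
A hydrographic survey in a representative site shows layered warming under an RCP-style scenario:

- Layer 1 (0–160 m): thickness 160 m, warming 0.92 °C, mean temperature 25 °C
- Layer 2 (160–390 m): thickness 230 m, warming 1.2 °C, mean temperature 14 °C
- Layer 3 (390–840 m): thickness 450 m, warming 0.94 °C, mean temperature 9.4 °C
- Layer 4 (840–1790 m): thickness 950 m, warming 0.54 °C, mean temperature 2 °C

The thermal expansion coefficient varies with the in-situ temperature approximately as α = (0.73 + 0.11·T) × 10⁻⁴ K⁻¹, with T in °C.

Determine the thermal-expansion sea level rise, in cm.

Layer 1: α = (0.73 + 0.11×25)×10⁻⁴ = 3.48×10⁻⁴ K⁻¹
Layer 2: α = (0.73 + 0.11×14)×10⁻⁴ = 2.27×10⁻⁴ K⁻¹
Layer 3: α = (0.73 + 0.11×9.4)×10⁻⁴ = 1.764×10⁻⁴ K⁻¹
Layer 4: α = (0.73 + 0.11×2)×10⁻⁴ = 0.95×10⁻⁴ K⁻¹
0.92 × 3.48×10⁻⁴ × 160 = 0.0512256 m
160–390 m: 230 × 2.27×10⁻⁴ × 1.2 = 0.062652 m
450 × 0.94 × 1.764×10⁻⁴ = 0.0746172 m
0.95×10⁻⁴ × 950 × 0.54 = 0.048735 m
Δh = 0.0512256 + 0.062652 + 0.0746172 + 0.048735 = 0.2372298 m ≈ 24 cm

24 cm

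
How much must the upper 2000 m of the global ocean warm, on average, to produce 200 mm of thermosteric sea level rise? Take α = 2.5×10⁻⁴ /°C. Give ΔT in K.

0.400 K

ΔT = Δh/(αH) = 0.2 / (2.5×10⁻⁴ × 2000) = 0.4000 K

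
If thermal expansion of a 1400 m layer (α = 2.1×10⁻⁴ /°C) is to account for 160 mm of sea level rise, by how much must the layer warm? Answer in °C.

about 0.544 °C

ΔT = Δh/(αH) = 0.16 / (2.1×10⁻⁴ × 1400) ≈ 0.5442 °C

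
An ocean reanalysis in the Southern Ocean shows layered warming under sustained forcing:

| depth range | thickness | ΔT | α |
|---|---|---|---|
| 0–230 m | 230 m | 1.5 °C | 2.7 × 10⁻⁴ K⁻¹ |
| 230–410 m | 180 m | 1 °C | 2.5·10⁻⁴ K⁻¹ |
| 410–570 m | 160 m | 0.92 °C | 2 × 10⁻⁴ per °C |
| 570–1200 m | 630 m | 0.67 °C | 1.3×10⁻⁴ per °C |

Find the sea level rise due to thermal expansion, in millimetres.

2.7×10⁻⁴ × 230 × 1.5 = 0.09315 m
230–410 m: 180 × 1 × 2.5×10⁻⁴ = 0.04500 m
410–570 m: 0.92 × 2×10⁻⁴ × 160 = 0.02944 m
Layer 4: 630 × 1.3×10⁻⁴ × 0.67 = 0.054873 m
Δh = 0.09315 + 0.04500 + 0.02944 + 0.054873 = 0.222463 m

220 mm of thermosteric rise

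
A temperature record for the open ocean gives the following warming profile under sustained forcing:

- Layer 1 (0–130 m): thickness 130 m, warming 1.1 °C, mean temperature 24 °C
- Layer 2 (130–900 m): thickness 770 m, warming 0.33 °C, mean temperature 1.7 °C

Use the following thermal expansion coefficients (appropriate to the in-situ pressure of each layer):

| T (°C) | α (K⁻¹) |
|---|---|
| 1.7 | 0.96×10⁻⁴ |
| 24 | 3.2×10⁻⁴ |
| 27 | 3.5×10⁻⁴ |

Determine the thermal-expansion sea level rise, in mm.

Layer 1 at 24 °C → α = 3.2×10⁻⁴ K⁻¹
Layer 2 at 1.7 °C → α = 0.96×10⁻⁴ K⁻¹
3.2×10⁻⁴ × 130 × 1.1 = 0.04576 m
Layer 2: 770 × 0.33 × 0.96×10⁻⁴ = 0.0243936 m
Δh = 0.04576 + 0.0243936 = 0.0701536 m

about 70 mm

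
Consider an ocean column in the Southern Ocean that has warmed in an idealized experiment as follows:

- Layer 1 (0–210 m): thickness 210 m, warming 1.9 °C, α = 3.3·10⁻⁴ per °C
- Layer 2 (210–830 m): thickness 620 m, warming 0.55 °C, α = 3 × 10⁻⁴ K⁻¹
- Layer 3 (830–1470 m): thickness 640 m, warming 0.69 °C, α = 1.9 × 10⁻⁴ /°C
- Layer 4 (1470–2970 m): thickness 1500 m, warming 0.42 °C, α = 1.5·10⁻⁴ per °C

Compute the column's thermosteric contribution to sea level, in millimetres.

Layer 1: 210 × 1.9 × 3.3×10⁻⁴ = 0.13167 m
620 × 3×10⁻⁴ × 0.55 = 0.10230 m
640 × 1.9×10⁻⁴ × 0.69 = 0.083904 m
Layer 4: 0.42 × 1500 × 1.5×10⁻⁴ = 0.09450 m
Δh = 0.13167 + 0.10230 + 0.083904 + 0.09450 = 0.412374 m

410 mm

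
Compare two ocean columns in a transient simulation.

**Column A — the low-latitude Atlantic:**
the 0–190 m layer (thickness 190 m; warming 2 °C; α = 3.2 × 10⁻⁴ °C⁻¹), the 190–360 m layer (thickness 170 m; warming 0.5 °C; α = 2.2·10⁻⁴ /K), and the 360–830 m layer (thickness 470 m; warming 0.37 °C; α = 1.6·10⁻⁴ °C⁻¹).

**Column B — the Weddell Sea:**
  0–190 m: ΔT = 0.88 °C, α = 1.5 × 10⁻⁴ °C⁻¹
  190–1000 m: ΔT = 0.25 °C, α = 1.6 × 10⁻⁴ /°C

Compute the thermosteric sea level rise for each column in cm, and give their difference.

A Layer 1: 3.2×10⁻⁴ × 2 × 190 = 0.12160 m
A 190–360 m: 170 × 2.2×10⁻⁴ × 0.5 = 0.01870 m
A 360–830 m: 1.6×10⁻⁴ × 0.37 × 470 = 0.027824 m
A total: 0.168124 m
B 0–190 m: 1.5×10⁻⁴ × 190 × 0.88 = 0.02508 m
B 1.6×10⁻⁴ × 0.25 × 810 = 0.03240 m
B total: 0.05748 m
Difference: 0.168124 − 0.05748 = 0.110644 m

A: 17 cm; B: 5.7 cm; difference 11 cm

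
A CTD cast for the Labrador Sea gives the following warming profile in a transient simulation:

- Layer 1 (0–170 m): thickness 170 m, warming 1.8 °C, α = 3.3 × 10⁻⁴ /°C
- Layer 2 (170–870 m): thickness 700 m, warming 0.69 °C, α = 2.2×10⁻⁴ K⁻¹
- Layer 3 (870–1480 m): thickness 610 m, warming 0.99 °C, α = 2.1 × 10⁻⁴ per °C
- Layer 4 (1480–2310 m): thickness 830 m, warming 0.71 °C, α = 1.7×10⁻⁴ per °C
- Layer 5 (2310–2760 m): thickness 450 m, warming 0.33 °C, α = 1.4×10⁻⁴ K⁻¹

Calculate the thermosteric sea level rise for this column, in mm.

0–170 m: 1.8 × 170 × 3.3×10⁻⁴ = 0.10098 m
700 × 0.69 × 2.2×10⁻⁴ = 0.10626 m
0.99 × 2.1×10⁻⁴ × 610 = 0.126819 m
Layer 4: 0.71 × 1.7×10⁻⁴ × 830 = 0.100181 m
2310–2760 m: 450 × 1.4×10⁻⁴ × 0.33 = 0.02079 m
Δh = 0.10098 + 0.10626 + 0.126819 + 0.100181 + 0.02079 = 0.45503 m ≈ 455 mm

455 mm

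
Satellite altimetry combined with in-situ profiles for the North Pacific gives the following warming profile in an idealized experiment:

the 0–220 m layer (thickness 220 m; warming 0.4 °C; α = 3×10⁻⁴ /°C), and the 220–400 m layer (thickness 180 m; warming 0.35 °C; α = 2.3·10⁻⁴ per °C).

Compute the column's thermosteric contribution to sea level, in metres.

0.4 × 3×10⁻⁴ × 220 = 0.02640 m
220–400 m: 0.35 × 180 × 2.3×10⁻⁴ = 0.01449 m
Δh = 0.02640 + 0.01449 = 0.04089 m

0.041 m of thermosteric rise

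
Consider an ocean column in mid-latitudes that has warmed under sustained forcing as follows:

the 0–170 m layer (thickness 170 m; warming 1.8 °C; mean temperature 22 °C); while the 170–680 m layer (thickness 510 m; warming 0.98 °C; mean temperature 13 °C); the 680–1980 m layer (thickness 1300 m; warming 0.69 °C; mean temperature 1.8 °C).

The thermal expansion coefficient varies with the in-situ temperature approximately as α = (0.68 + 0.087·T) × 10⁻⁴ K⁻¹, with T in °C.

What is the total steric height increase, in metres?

Layer 1: α = (0.68 + 0.087×22)×10⁻⁴ = 2.594×10⁻⁴ K⁻¹
Layer 2: α = (0.68 + 0.087×13)×10⁻⁴ = 1.811×10⁻⁴ K⁻¹
Layer 3: α = (0.68 + 0.087×1.8)×10⁻⁴ = 0.8366×10⁻⁴ K⁻¹
Layer 1: 170 × 2.594×10⁻⁴ × 1.8 = 0.0793764 m
1.811×10⁻⁴ × 510 × 0.98 = 0.09051378 m
680–1980 m: 0.69 × 0.8366×10⁻⁴ × 1300 = 0.07504302 m
Δh = 0.0793764 + 0.09051378 + 0.07504302 = 0.2449332 m

Δh = 0.24 m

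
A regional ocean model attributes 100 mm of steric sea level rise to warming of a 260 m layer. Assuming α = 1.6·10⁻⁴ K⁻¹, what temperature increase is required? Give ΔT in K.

ΔT = Δh/(αH) = 0.1 / (1.6×10⁻⁴ × 260) ≈ 2.404 K

2.4 K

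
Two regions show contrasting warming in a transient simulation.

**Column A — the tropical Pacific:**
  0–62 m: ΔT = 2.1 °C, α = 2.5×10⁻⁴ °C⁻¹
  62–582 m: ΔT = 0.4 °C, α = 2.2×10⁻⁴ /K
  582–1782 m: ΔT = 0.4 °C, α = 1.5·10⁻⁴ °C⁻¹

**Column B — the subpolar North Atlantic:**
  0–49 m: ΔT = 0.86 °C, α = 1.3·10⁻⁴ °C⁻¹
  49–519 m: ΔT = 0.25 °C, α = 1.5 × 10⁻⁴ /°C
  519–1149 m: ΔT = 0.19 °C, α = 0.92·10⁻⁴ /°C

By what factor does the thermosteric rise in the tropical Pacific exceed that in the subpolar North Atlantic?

A 0–62 m: 62 × 2.1 × 2.5×10⁻⁴ = 0.03255 m
A Layer 2: 520 × 0.4 × 2.2×10⁻⁴ = 0.04576 m
A Layer 3: 1.5×10⁻⁴ × 1200 × 0.4 = 0.07200 m
A total: 0.15031 m
B Layer 1: 0.86 × 1.3×10⁻⁴ × 49 = 0.0054782 m
B 1.5×10⁻⁴ × 470 × 0.25 = 0.017625 m
B Layer 3: 0.92×10⁻⁴ × 630 × 0.19 = 0.0110124 m
B total: 0.0341156 m
Ratio: 0.15031 / 0.0341156 ≈ 4.406

a factor of 4.41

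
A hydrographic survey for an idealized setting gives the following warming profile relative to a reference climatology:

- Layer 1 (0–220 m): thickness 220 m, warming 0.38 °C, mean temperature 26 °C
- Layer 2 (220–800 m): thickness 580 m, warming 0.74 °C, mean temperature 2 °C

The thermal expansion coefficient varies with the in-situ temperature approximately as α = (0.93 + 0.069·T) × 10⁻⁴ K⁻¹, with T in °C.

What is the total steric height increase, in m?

Layer 1: α = (0.93 + 0.069×26)×10⁻⁴ = 2.724×10⁻⁴ K⁻¹
Layer 2: α = (0.93 + 0.069×2)×10⁻⁴ = 1.068×10⁻⁴ K⁻¹
Layer 1: 220 × 0.38 × 2.724×10⁻⁴ = 0.02277264 m
220–800 m: 1.068×10⁻⁴ × 580 × 0.74 = 0.04583856 m
Δh = 0.02277264 + 0.04583856 = 0.0686112 m ≈ 0.069 m

Δh = 0.069 m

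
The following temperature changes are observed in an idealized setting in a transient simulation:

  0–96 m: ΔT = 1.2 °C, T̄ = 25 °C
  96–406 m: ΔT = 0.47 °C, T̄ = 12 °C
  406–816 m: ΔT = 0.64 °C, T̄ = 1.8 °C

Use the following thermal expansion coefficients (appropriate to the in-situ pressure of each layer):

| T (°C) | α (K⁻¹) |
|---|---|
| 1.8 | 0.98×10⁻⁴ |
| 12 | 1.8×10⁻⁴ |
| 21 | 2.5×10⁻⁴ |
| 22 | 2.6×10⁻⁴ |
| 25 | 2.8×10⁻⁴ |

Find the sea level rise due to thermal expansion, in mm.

84.2 mm of thermosteric rise

Layer 1 at 25 °C → α = 2.8×10⁻⁴ K⁻¹
Layer 2 at 12 °C → α = 1.8×10⁻⁴ K⁻¹
Layer 3 at 1.8 °C → α = 0.98×10⁻⁴ K⁻¹
Layer 1: 96 × 2.8×10⁻⁴ × 1.2 = 0.032256 m
96–406 m: 310 × 1.8×10⁻⁴ × 0.47 = 0.026226 m
410 × 0.98×10⁻⁴ × 0.64 = 0.0257152 m
Δh = 0.032256 + 0.026226 + 0.0257152 = 0.0841972 m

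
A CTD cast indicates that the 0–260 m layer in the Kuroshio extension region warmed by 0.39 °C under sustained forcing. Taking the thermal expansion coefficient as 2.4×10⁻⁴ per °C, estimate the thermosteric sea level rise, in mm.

Δh = αΔT·H = 2.4×10⁻⁴ × 0.39 × 260 = 0.024336 m

Δh = 24.3 mm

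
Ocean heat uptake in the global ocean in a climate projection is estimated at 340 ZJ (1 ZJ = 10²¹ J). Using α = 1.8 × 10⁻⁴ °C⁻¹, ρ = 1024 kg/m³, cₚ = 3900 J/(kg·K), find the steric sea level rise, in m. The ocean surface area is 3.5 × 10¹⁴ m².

Δh = 0.044 m

Per unit area: Q = 340×10²¹ / (3.5×10¹⁴) ≈ 9.714×10⁸ J/m²
Δh = αQ/(ρcₚ) = 1.8×10⁻⁴ × 9.714×10⁸ / (1024 × 3900) ≈ 0.043783 m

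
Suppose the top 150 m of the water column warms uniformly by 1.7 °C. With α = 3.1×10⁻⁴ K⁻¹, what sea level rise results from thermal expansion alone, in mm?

79.1 mm

Δh = αΔT·H = 3.1×10⁻⁴ × 1.7 × 150 = 0.07905 m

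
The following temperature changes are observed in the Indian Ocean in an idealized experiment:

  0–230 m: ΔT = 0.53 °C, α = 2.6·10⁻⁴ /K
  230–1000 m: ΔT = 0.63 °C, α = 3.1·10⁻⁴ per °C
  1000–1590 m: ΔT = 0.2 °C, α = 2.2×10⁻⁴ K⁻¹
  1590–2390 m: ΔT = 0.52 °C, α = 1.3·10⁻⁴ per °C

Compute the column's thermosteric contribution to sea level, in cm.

Δh ≈ 26.2 cm

230 × 2.6×10⁻⁴ × 0.53 = 0.031694 m
230–1000 m: 770 × 0.63 × 3.1×10⁻⁴ = 0.150381 m
Layer 3: 2.2×10⁻⁴ × 0.2 × 590 = 0.02596 m
Layer 4: 0.52 × 1.3×10⁻⁴ × 800 = 0.05408 m
Δh = 0.031694 + 0.150381 + 0.02596 + 0.05408 = 0.262115 m ≈ 26.2 cm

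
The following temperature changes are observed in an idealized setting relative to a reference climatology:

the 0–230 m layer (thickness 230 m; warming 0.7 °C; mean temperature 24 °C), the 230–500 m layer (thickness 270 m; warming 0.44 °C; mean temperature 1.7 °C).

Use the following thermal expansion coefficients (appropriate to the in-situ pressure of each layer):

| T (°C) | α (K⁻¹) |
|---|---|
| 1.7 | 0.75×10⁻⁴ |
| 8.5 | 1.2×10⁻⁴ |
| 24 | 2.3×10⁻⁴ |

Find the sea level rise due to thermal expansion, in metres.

Layer 1 at 24 °C → α = 2.3×10⁻⁴ K⁻¹
Layer 2 at 1.7 °C → α = 0.75×10⁻⁴ K⁻¹
0–230 m: 230 × 0.7 × 2.3×10⁻⁴ = 0.03703 m
230–500 m: 0.44 × 270 × 0.75×10⁻⁴ = 0.00891 m
Δh = 0.03703 + 0.00891 = 0.04594 m

Δh ≈ 0.046 m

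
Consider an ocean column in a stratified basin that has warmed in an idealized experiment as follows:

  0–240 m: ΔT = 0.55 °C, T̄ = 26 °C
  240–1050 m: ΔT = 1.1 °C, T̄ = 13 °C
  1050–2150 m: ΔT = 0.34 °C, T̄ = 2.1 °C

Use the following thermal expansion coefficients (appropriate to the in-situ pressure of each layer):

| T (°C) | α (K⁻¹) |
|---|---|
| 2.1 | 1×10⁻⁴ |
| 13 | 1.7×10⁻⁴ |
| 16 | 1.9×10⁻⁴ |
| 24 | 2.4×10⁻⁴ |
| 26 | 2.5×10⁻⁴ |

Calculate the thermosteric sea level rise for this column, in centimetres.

Layer 1 at 26 °C → α = 2.5×10⁻⁴ K⁻¹
Layer 2 at 13 °C → α = 1.7×10⁻⁴ K⁻¹
Layer 3 at 2.1 °C → α = 1×10⁻⁴ K⁻¹
0–240 m: 240 × 2.5×10⁻⁴ × 0.55 = 0.03300 m
Layer 2: 1.7×10⁻⁴ × 810 × 1.1 = 0.15147 m
1050–2150 m: 1×10⁻⁴ × 1100 × 0.34 = 0.03740 m
Δh = 0.03300 + 0.15147 + 0.03740 = 0.22187 m

Δh ≈ 22 cm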